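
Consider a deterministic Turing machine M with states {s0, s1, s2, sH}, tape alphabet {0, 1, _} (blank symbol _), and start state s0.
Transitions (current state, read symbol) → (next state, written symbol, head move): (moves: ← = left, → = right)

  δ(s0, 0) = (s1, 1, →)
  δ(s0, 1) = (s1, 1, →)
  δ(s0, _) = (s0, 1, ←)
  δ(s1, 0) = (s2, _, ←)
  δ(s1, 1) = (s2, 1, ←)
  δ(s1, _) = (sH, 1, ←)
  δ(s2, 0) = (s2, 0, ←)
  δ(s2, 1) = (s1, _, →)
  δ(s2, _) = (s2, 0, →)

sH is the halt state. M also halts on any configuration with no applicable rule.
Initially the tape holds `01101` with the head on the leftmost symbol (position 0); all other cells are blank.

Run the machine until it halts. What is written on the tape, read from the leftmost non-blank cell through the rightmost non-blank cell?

s0 | [0]1101_   read 0 → write 1, move →, go to s1
s1 | 1[1]101_   read 1 → write 1, move ←, go to s2
s2 | [1]1101_   read 1 → write _, move →, go to s1
s1 | _[1]101_   read 1 → write 1, move ←, go to s2
s2 | [_]1101_   read _ → write 0, move →, go to s2
s2 | 0[1]101_   read 1 → write _, move →, go to s1
s1 | 0_[1]01_   read 1 → write 1, move ←, go to s2
s2 | 0[_]101_   read _ → write 0, move →, go to s2
s2 | 00[1]01_   read 1 → write _, move →, go to s1
s1 | 00_[0]1_   read 0 → write _, move ←, go to s2
s2 | 00[_]_1_   read _ → write 0, move →, go to s2
s2 | 000[_]1_   read _ → write 0, move →, go to s2
s2 | 0000[1]_   read 1 → write _, move →, go to s1
s1 | 0000_[_]   read _ → write 1, move ←, go to sH
sH | 0000[_]1
The non-blank tape span at halt is 0000_1.

0000_1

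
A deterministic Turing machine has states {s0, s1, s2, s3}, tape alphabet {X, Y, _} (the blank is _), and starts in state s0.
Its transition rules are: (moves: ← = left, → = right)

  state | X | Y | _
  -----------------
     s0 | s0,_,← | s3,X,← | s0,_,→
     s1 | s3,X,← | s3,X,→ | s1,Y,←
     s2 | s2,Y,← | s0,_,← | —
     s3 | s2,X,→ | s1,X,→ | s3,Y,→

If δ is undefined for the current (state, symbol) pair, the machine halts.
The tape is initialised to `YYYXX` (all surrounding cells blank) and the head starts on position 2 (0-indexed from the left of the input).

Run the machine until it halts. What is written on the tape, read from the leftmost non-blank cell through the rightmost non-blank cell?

state=s0 head=2 tape=_YY[Y]XX   (s0,Y)→(s3,X,←)
state=s3 head=1 tape=_Y[Y]XXX   (s3,Y)→(s1,X,→)
state=s1 head=2 tape=_YX[X]XX   (s1,X)→(s3,X,←)
state=s3 head=1 tape=_Y[X]XXX   (s3,X)→(s2,X,→)
state=s2 head=2 tape=_YX[X]XX   (s2,X)→(s2,Y,←)
state=s2 head=1 tape=_Y[X]YXX   (s2,X)→(s2,Y,←)
state=s2 head=0 tape=_[Y]YYXX   (s2,Y)→(s0,_,←)
state=s0 head=-1 tape=[_]_YYXX   (s0,_)→(s0,_,→)
state=s0 head=0 tape=_[_]YYXX   (s0,_)→(s0,_,→)
state=s0 head=1 tape=__[Y]YXX   (s0,Y)→(s3,X,←)
state=s3 head=0 tape=_[_]XYXX   (s3,_)→(s3,Y,→)
state=s3 head=1 tape=_Y[X]YXX   (s3,X)→(s2,X,→)
state=s2 head=2 tape=_YX[Y]XX   (s2,Y)→(s0,_,←)
state=s0 head=1 tape=_Y[X]_XX   (s0,X)→(s0,_,←)
state=s0 head=0 tape=_[Y]__XX   (s0,Y)→(s3,X,←)
state=s3 head=-1 tape=[_]X__XX   (s3,_)→(s3,Y,→)
state=s3 head=0 tape=Y[X]__XX   (s3,X)→(s2,X,→)
state=s2 head=1 tape=YX[_]_XX
The non-blank tape span at halt is YX__XX.

YX__XX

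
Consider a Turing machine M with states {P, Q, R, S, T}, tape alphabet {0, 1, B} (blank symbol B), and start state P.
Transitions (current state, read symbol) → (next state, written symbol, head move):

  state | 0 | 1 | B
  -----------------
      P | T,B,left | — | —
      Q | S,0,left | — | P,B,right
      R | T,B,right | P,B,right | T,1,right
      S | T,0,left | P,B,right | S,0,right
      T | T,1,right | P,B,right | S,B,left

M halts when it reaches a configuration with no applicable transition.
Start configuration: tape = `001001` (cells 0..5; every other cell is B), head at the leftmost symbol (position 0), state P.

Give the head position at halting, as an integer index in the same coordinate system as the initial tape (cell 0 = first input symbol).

2

P | BB[0]01001   read 0 → write B, move left, go to T
T | B[B]B01001   read B → write B, move left, go to S
S | [B]BB01001   read B → write 0, move right, go to S
S | 0[B]B01001   read B → write 0, move right, go to S
S | 00[B]01001   read B → write 0, move right, go to S
S | 000[0]1001   read 0 → write 0, move left, go to T
T | 00[0]01001   read 0 → write 1, move right, go to T
T | 001[0]1001   read 0 → write 1, move right, go to T
T | 0011[1]001   read 1 → write B, move right, go to P
P | 0011B[0]01   read 0 → write B, move left, go to T
T | 0011[B]B01   read B → write B, move left, go to S
S | 001[1]BB01   read 1 → write B, move right, go to P
P | 001B[B]B01
At halt the head is at cell 2.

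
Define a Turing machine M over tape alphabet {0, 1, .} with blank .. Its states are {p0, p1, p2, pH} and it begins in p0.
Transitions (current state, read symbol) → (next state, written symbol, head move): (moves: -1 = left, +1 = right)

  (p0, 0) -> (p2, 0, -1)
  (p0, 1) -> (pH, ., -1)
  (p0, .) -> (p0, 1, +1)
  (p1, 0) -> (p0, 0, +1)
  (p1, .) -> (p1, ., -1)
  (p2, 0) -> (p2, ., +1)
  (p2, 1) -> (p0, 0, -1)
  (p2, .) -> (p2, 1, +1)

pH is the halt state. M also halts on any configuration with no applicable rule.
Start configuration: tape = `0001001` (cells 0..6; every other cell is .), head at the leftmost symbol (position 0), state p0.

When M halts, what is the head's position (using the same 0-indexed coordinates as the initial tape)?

-2

p0 | ..[0]001001   read 0 → write 0, move -1, go to p2
p2 | .[.]0001001   read . → write 1, move +1, go to p2
p2 | .1[0]001001   read 0 → write ., move +1, go to p2
p2 | .1.[0]01001   read 0 → write ., move +1, go to p2
p2 | .1..[0]1001   read 0 → write ., move +1, go to p2
p2 | .1...[1]001   read 1 → write 0, move -1, go to p0
p0 | .1..[.]0001   read . → write 1, move +1, go to p0
p0 | .1..1[0]001   read 0 → write 0, move -1, go to p2
p2 | .1..[1]0001   read 1 → write 0, move -1, go to p0
p0 | .1.[.]00001   read . → write 1, move +1, go to p0
p0 | .1.1[0]0001   read 0 → write 0, move -1, go to p2
p2 | .1.[1]00001   read 1 → write 0, move -1, go to p0
p0 | .1[.]000001   read . → write 1, move +1, go to p0
p0 | .11[0]00001   read 0 → write 0, move -1, go to p2
p2 | .1[1]000001   read 1 → write 0, move -1, go to p0
p0 | .[1]0000001   read 1 → write ., move -1, go to pH
pH | [.].0000001
At halt the head is at cell -2.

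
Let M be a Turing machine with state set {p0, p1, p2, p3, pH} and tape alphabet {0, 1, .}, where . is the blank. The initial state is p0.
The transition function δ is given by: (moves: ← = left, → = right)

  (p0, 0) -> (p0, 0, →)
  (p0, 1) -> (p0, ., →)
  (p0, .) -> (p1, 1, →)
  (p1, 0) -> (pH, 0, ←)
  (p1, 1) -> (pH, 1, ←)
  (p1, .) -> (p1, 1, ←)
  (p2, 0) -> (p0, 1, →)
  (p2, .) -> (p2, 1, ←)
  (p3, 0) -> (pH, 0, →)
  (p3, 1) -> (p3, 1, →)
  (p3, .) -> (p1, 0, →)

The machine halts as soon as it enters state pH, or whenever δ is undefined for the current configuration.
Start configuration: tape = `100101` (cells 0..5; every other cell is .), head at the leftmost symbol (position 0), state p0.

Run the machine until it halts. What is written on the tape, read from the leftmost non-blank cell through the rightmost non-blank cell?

p0 | [1]00101..   read 1 → write ., move →, go to p0
p0 | .[0]0101..   read 0 → write 0, move →, go to p0
p0 | .0[0]101..   read 0 → write 0, move →, go to p0
p0 | .00[1]01..   read 1 → write ., move →, go to p0
p0 | .00.[0]1..   read 0 → write 0, move →, go to p0
p0 | .00.0[1]..   read 1 → write ., move →, go to p0
p0 | .00.0.[.].   read . → write 1, move →, go to p1
p1 | .00.0.1[.]   read . → write 1, move ←, go to p1
p1 | .00.0.[1]1   read 1 → write 1, move ←, go to pH
pH | .00.0[.]11
The non-blank tape span at halt is 00.0.11.

00.0.11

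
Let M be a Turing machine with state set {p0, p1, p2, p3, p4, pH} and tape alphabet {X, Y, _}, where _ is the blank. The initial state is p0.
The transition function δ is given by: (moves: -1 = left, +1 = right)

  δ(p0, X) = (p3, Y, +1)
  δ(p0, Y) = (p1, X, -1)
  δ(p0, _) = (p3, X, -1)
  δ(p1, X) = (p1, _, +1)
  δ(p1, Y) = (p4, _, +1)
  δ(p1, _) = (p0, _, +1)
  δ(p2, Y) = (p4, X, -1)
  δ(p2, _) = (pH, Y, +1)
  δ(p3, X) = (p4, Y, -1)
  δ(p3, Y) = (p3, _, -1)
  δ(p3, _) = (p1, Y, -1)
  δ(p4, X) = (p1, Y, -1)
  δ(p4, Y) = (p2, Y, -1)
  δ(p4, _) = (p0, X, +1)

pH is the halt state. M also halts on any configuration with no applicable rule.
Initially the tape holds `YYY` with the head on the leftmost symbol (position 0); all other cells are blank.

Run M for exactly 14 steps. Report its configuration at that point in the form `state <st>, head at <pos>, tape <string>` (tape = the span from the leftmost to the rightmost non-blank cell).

p0 | __[Y]YY   read Y → write X, move -1, go to p1
p1 | _[_]XYY   read _ → write _, move +1, go to p0
p0 | __[X]YY   read X → write Y, move +1, go to p3
p3 | __Y[Y]Y   read Y → write _, move -1, go to p3
p3 | __[Y]_Y   read Y → write _, move -1, go to p3
p3 | _[_]__Y   read _ → write Y, move -1, go to p1
p1 | [_]Y__Y   read _ → write _, move +1, go to p0
p0 | _[Y]__Y   read Y → write X, move -1, go to p1
p1 | [_]X__Y   read _ → write _, move +1, go to p0
p0 | _[X]__Y   read X → write Y, move +1, go to p3
p3 | _Y[_]_Y   read _ → write Y, move -1, go to p1
p1 | _[Y]Y_Y   read Y → write _, move +1, go to p4
p4 | __[Y]_Y   read Y → write Y, move -1, go to p2
p2 | _[_]Y_Y   read _ → write Y, move +1, go to pH
pH | _Y[Y]_Y
After 14 steps: state pH, head at 0, tape YY_Y.

state pH, head at 0, tape YY_Y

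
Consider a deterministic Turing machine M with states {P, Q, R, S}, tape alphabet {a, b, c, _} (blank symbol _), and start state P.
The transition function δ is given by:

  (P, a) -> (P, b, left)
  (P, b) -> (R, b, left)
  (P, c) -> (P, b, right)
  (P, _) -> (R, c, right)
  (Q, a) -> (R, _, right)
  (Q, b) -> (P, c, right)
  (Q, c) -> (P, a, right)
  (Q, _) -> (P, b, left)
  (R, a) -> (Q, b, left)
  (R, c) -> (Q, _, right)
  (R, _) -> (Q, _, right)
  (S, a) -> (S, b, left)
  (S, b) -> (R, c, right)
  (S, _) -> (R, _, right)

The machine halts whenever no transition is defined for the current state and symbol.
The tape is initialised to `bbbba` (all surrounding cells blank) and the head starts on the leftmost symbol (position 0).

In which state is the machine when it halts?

state=P head=0 tape=_[b]bbba   (P,b)→(R,b,left)
state=R head=-1 tape=[_]bbbba   (R,_)→(Q,_,right)
state=Q head=0 tape=_[b]bbba   (Q,b)→(P,c,right)
state=P head=1 tape=_c[b]bba   (P,b)→(R,b,left)
state=R head=0 tape=_[c]bbba   (R,c)→(Q,_,right)
state=Q head=1 tape=__[b]bba   (Q,b)→(P,c,right)
state=P head=2 tape=__c[b]ba   (P,b)→(R,b,left)
state=R head=1 tape=__[c]bba   (R,c)→(Q,_,right)
state=Q head=2 tape=___[b]ba   (Q,b)→(P,c,right)
state=P head=3 tape=___c[b]a   (P,b)→(R,b,left)
state=R head=2 tape=___[c]ba   (R,c)→(Q,_,right)
state=Q head=3 tape=____[b]a   (Q,b)→(P,c,right)
state=P head=4 tape=____c[a]   (P,a)→(P,b,left)
state=P head=3 tape=____[c]b   (P,c)→(P,b,right)
state=P head=4 tape=____b[b]   (P,b)→(R,b,left)
state=R head=3 tape=____[b]b
No transition is defined for (R, b); M halts in state R.

R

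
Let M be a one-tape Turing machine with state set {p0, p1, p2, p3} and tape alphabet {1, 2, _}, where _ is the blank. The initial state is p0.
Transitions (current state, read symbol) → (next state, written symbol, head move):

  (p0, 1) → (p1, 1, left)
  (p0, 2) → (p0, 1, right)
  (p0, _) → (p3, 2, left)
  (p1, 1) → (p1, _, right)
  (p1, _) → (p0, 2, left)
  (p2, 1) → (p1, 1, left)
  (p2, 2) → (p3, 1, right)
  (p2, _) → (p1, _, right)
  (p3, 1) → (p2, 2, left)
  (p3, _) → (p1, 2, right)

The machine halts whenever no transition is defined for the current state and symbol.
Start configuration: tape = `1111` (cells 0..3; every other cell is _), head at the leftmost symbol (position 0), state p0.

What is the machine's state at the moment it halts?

p1

state=p0 head=0 tape=___[1]111   (p0,1)→(p1,1,left)
state=p1 head=-1 tape=__[_]1111   (p1,_)→(p0,2,left)
state=p0 head=-2 tape=_[_]21111   (p0,_)→(p3,2,left)
state=p3 head=-3 tape=[_]221111   (p3,_)→(p1,2,right)
state=p1 head=-2 tape=2[2]21111
No transition is defined for (p1, 2); M halts in state p1.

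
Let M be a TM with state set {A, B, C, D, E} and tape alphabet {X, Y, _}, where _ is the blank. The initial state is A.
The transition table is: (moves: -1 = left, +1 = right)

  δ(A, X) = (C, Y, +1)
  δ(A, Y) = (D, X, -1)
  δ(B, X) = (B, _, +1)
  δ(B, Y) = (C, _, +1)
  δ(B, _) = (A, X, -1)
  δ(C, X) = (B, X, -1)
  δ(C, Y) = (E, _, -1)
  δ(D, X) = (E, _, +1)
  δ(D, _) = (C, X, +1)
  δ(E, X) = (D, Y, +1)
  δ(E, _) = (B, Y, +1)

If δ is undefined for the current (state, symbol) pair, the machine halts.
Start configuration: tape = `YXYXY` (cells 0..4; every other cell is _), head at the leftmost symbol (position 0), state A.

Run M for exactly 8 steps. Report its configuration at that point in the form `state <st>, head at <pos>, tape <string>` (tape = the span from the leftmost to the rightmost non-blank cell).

state B, head at 2, tape XY

state=A head=0 tape=_[Y]XYXY   (A,Y)→(D,X,-1)
state=D head=-1 tape=[_]XXYXY   (D,_)→(C,X,+1)
state=C head=0 tape=X[X]XYXY   (C,X)→(B,X,-1)
state=B head=-1 tape=[X]XXYXY   (B,X)→(B,_,+1)
state=B head=0 tape=_[X]XYXY   (B,X)→(B,_,+1)
state=B head=1 tape=__[X]YXY   (B,X)→(B,_,+1)
state=B head=2 tape=___[Y]XY   (B,Y)→(C,_,+1)
state=C head=3 tape=____[X]Y   (C,X)→(B,X,-1)
state=B head=2 tape=___[_]XY
After 8 steps: state B, head at 2, tape XY.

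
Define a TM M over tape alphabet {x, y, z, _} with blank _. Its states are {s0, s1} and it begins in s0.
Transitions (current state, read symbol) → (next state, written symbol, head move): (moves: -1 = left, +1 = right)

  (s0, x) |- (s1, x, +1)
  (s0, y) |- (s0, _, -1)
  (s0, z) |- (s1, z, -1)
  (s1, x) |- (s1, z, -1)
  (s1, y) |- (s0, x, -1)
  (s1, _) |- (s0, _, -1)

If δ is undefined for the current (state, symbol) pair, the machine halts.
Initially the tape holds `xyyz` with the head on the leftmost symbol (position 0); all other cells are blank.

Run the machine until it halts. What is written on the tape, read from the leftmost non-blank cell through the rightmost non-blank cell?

s0 | __[x]yyz   read x → write x, move +1, go to s1
s1 | __x[y]yz   read y → write x, move -1, go to s0
s0 | __[x]xyz   read x → write x, move +1, go to s1
s1 | __x[x]yz   read x → write z, move -1, go to s1
s1 | __[x]zyz   read x → write z, move -1, go to s1
s1 | _[_]zzyz   read _ → write _, move -1, go to s0
s0 | [_]_zzyz
The non-blank tape span at halt is zzyz.

zzyz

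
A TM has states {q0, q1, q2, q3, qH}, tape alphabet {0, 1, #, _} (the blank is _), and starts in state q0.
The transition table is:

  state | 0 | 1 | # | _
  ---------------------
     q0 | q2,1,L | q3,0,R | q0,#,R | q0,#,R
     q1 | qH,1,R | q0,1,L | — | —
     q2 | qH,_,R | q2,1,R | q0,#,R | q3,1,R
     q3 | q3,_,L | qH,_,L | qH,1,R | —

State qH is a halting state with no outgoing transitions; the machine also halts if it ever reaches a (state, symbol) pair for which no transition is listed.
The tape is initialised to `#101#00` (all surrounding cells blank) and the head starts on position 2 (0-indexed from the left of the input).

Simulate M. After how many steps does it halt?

q0 | #1[0]1#00   read 0 → write 1, move L, go to q2
q2 | #[1]11#00   read 1 → write 1, move R, go to q2
q2 | #1[1]1#00   read 1 → write 1, move R, go to q2
q2 | #11[1]#00   read 1 → write 1, move R, go to q2
q2 | #111[#]00   read # → write #, move R, go to q0
q0 | #111#[0]0   read 0 → write 1, move L, go to q2
q2 | #111[#]10   read # → write #, move R, go to q0
q0 | #111#[1]0   read 1 → write 0, move R, go to q3
q3 | #111#0[0]   read 0 → write _, move L, go to q3
q3 | #111#[0]_   read 0 → write _, move L, go to q3
q3 | #111[#]__   read # → write 1, move R, go to qH
qH | #1111[_]_
M halts after 11 transitions.

11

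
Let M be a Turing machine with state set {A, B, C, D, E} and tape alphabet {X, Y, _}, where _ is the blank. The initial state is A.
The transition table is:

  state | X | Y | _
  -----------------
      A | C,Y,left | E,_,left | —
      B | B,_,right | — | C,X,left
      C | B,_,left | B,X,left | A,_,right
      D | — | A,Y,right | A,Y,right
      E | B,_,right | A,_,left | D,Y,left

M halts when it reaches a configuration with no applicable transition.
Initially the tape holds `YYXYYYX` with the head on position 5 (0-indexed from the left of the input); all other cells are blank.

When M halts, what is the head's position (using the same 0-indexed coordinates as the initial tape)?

A | ___YYXYY[Y]X   read Y → write _, move left, go to E
E | ___YYXY[Y]_X   read Y → write _, move left, go to A
A | ___YYX[Y]__X   read Y → write _, move left, go to E
E | ___YY[X]___X   read X → write _, move right, go to B
B | ___YY_[_]__X   read _ → write X, move left, go to C
C | ___YY[_]X__X   read _ → write _, move right, go to A
A | ___YY_[X]__X   read X → write Y, move left, go to C
C | ___YY[_]Y__X   read _ → write _, move right, go to A
A | ___YY_[Y]__X   read Y → write _, move left, go to E
E | ___YY[_]___X   read _ → write Y, move left, go to D
D | ___Y[Y]Y___X   read Y → write Y, move right, go to A
A | ___YY[Y]___X   read Y → write _, move left, go to E
E | ___Y[Y]____X   read Y → write _, move left, go to A
A | ___[Y]_____X   read Y → write _, move left, go to E
E | __[_]______X   read _ → write Y, move left, go to D
D | _[_]Y______X   read _ → write Y, move right, go to A
A | _Y[Y]______X   read Y → write _, move left, go to E
E | _[Y]_______X   read Y → write _, move left, go to A
A | [_]________X
At halt the head is at cell -3.

-3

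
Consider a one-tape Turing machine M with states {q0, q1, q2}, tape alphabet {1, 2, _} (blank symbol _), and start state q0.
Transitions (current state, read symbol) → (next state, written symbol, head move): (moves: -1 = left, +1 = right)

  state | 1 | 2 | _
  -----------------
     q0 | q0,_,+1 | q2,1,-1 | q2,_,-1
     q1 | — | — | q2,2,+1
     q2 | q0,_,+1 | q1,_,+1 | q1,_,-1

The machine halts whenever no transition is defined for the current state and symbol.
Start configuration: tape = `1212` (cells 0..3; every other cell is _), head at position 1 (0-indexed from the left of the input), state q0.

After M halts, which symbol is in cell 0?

_

state=q0 head=1 tape=1[2]12   (q0,2)→(q2,1,-1)
state=q2 head=0 tape=[1]112   (q2,1)→(q0,_,+1)
state=q0 head=1 tape=_[1]12   (q0,1)→(q0,_,+1)
state=q0 head=2 tape=__[1]2   (q0,1)→(q0,_,+1)
state=q0 head=3 tape=___[2]   (q0,2)→(q2,1,-1)
state=q2 head=2 tape=__[_]1   (q2,_)→(q1,_,-1)
state=q1 head=1 tape=_[_]_1   (q1,_)→(q2,2,+1)
state=q2 head=2 tape=_2[_]1   (q2,_)→(q1,_,-1)
state=q1 head=1 tape=_[2]_1
Cell 0 holds _ when M halts.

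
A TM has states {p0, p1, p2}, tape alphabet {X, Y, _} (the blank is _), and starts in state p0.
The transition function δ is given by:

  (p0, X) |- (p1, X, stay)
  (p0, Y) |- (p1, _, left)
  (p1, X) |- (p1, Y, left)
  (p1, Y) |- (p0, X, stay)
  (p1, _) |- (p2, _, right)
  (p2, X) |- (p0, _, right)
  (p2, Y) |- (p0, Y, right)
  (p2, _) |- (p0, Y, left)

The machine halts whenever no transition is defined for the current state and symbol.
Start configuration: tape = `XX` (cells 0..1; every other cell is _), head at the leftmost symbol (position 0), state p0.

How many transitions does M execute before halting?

p0 | _[X]X   read X → write X, move stay, go to p1
p1 | _[X]X   read X → write Y, move left, go to p1
p1 | [_]YX   read _ → write _, move right, go to p2
p2 | _[Y]X   read Y → write Y, move right, go to p0
p0 | _Y[X]   read X → write X, move stay, go to p1
p1 | _Y[X]   read X → write Y, move left, go to p1
p1 | _[Y]Y   read Y → write X, move stay, go to p0
p0 | _[X]Y   read X → write X, move stay, go to p1
p1 | _[X]Y   read X → write Y, move left, go to p1
p1 | [_]YY   read _ → write _, move right, go to p2
p2 | _[Y]Y   read Y → write Y, move right, go to p0
p0 | _Y[Y]   read Y → write _, move left, go to p1
p1 | _[Y]_   read Y → write X, move stay, go to p0
p0 | _[X]_   read X → write X, move stay, go to p1
p1 | _[X]_   read X → write Y, move left, go to p1
p1 | [_]Y_   read _ → write _, move right, go to p2
p2 | _[Y]_   read Y → write Y, move right, go to p0
p0 | _Y[_]
M halts after 17 transitions.

17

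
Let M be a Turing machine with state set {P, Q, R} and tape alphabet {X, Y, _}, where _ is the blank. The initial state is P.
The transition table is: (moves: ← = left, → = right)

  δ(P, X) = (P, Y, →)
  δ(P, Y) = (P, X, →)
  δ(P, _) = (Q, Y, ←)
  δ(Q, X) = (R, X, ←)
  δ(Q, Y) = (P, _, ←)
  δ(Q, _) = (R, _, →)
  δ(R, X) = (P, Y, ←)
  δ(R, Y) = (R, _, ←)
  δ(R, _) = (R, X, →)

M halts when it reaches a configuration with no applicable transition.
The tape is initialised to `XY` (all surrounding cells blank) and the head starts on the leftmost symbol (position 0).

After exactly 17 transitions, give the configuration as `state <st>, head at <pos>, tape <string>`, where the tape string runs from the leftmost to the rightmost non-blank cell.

state P, head at 3, tape XXXYY

state=P head=0 tape=_[X]Y__   (P,X)→(P,Y,→)
state=P head=1 tape=_Y[Y]__   (P,Y)→(P,X,→)
state=P head=2 tape=_YX[_]_   (P,_)→(Q,Y,←)
state=Q head=1 tape=_Y[X]Y_   (Q,X)→(R,X,←)
state=R head=0 tape=_[Y]XY_   (R,Y)→(R,_,←)
state=R head=-1 tape=[_]_XY_   (R,_)→(R,X,→)
state=R head=0 tape=X[_]XY_   (R,_)→(R,X,→)
state=R head=1 tape=XX[X]Y_   (R,X)→(P,Y,←)
state=P head=0 tape=X[X]YY_   (P,X)→(P,Y,→)
state=P head=1 tape=XY[Y]Y_   (P,Y)→(P,X,→)
state=P head=2 tape=XYX[Y]_   (P,Y)→(P,X,→)
state=P head=3 tape=XYXX[_]   (P,_)→(Q,Y,←)
state=Q head=2 tape=XYX[X]Y   (Q,X)→(R,X,←)
state=R head=1 tape=XY[X]XY   (R,X)→(P,Y,←)
state=P head=0 tape=X[Y]YXY   (P,Y)→(P,X,→)
state=P head=1 tape=XX[Y]XY   (P,Y)→(P,X,→)
state=P head=2 tape=XXX[X]Y   (P,X)→(P,Y,→)
state=P head=3 tape=XXXY[Y]
After 17 steps: state P, head at 3, tape XXXYY.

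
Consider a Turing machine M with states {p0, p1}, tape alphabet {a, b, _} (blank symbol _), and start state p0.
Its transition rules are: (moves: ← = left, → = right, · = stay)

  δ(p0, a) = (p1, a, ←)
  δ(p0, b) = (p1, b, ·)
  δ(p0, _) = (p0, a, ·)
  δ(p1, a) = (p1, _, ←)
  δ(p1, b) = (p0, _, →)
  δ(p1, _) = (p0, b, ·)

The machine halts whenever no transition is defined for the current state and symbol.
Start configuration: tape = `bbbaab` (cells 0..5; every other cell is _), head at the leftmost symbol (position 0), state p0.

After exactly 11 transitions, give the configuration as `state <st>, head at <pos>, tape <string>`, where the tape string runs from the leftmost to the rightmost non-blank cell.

state p1, head at 2, tape aab

state=p0 head=0 tape=[b]bbaab   (p0,b)→(p1,b,·)
state=p1 head=0 tape=[b]bbaab   (p1,b)→(p0,_,→)
state=p0 head=1 tape=_[b]baab   (p0,b)→(p1,b,·)
state=p1 head=1 tape=_[b]baab   (p1,b)→(p0,_,→)
state=p0 head=2 tape=__[b]aab   (p0,b)→(p1,b,·)
state=p1 head=2 tape=__[b]aab   (p1,b)→(p0,_,→)
state=p0 head=3 tape=___[a]ab   (p0,a)→(p1,a,←)
state=p1 head=2 tape=__[_]aab   (p1,_)→(p0,b,·)
state=p0 head=2 tape=__[b]aab   (p0,b)→(p1,b,·)
state=p1 head=2 tape=__[b]aab   (p1,b)→(p0,_,→)
state=p0 head=3 tape=___[a]ab   (p0,a)→(p1,a,←)
state=p1 head=2 tape=__[_]aab
After 11 steps: state p1, head at 2, tape aab.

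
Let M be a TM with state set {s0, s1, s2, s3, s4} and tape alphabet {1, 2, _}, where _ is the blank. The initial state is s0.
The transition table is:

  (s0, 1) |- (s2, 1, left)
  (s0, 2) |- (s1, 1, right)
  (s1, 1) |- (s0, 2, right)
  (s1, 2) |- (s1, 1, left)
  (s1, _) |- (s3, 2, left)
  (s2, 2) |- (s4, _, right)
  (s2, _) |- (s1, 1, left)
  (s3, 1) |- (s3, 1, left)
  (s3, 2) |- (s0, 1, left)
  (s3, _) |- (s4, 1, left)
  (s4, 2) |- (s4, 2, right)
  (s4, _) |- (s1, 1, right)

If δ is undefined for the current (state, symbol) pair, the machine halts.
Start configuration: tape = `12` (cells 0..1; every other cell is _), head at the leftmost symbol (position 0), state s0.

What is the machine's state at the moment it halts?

s4

s0 | ____[1]2   read 1 → write 1, move left, go to s2
s2 | ___[_]12   read _ → write 1, move left, go to s1
s1 | __[_]112   read _ → write 2, move left, go to s3
s3 | _[_]2112   read _ → write 1, move left, go to s4
s4 | [_]12112   read _ → write 1, move right, go to s1
s1 | 1[1]2112   read 1 → write 2, move right, go to s0
s0 | 12[2]112   read 2 → write 1, move right, go to s1
s1 | 121[1]12   read 1 → write 2, move right, go to s0
s0 | 1212[1]2   read 1 → write 1, move left, go to s2
s2 | 121[2]12   read 2 → write _, move right, go to s4
s4 | 121_[1]2
No transition is defined for (s4, 1); M halts in state s4.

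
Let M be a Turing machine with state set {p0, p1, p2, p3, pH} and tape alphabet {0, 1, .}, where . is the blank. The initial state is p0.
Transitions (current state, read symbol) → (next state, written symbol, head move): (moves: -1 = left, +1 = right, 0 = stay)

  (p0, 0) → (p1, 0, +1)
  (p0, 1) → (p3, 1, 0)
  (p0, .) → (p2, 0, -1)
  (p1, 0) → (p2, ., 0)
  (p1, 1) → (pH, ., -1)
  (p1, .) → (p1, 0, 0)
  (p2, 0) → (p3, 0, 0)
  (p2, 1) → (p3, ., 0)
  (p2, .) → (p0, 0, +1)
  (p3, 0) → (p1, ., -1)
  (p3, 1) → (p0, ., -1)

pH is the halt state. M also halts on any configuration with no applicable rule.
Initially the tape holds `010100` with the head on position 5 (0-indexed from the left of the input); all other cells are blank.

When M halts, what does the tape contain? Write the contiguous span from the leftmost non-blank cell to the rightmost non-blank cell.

state=p0 head=5 tape=01010[0]..   (p0,0)→(p1,0,+1)
state=p1 head=6 tape=010100[.].   (p1,.)→(p1,0,0)
state=p1 head=6 tape=010100[0].   (p1,0)→(p2,.,0)
state=p2 head=6 tape=010100[.].   (p2,.)→(p0,0,+1)
state=p0 head=7 tape=0101000[.]   (p0,.)→(p2,0,-1)
state=p2 head=6 tape=010100[0]0   (p2,0)→(p3,0,0)
state=p3 head=6 tape=010100[0]0   (p3,0)→(p1,.,-1)
state=p1 head=5 tape=01010[0].0   (p1,0)→(p2,.,0)
state=p2 head=5 tape=01010[.].0   (p2,.)→(p0,0,+1)
state=p0 head=6 tape=010100[.]0   (p0,.)→(p2,0,-1)
state=p2 head=5 tape=01010[0]00   (p2,0)→(p3,0,0)
state=p3 head=5 tape=01010[0]00   (p3,0)→(p1,.,-1)
state=p1 head=4 tape=0101[0].00   (p1,0)→(p2,.,0)
state=p2 head=4 tape=0101[.].00   (p2,.)→(p0,0,+1)
state=p0 head=5 tape=01010[.]00   (p0,.)→(p2,0,-1)
state=p2 head=4 tape=0101[0]000   (p2,0)→(p3,0,0)
state=p3 head=4 tape=0101[0]000   (p3,0)→(p1,.,-1)
state=p1 head=3 tape=010[1].000   (p1,1)→(pH,.,-1)
state=pH head=2 tape=01[0]..000
The non-blank tape span at halt is 010..000.

010..000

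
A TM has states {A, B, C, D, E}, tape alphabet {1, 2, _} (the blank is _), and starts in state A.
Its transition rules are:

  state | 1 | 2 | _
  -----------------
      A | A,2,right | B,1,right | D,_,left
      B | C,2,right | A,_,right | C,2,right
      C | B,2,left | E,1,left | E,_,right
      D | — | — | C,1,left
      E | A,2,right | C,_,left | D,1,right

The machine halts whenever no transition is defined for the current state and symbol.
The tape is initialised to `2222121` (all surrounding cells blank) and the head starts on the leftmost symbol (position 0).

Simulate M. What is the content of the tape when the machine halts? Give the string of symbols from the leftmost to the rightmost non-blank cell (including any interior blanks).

A | [2]222121___   read 2 → write 1, move right, go to B
B | 1[2]22121___   read 2 → write _, move right, go to A
A | 1_[2]2121___   read 2 → write 1, move right, go to B
B | 1_1[2]121___   read 2 → write _, move right, go to A
A | 1_1_[1]21___   read 1 → write 2, move right, go to A
A | 1_1_2[2]1___   read 2 → write 1, move right, go to B
B | 1_1_21[1]___   read 1 → write 2, move right, go to C
C | 1_1_212[_]__   read _ → write _, move right, go to E
E | 1_1_212_[_]_   read _ → write 1, move right, go to D
D | 1_1_212_1[_]   read _ → write 1, move left, go to C
C | 1_1_212_[1]1   read 1 → write 2, move left, go to B
B | 1_1_212[_]21   read _ → write 2, move right, go to C
C | 1_1_2122[2]1   read 2 → write 1, move left, go to E
E | 1_1_212[2]11   read 2 → write _, move left, go to C
C | 1_1_21[2]_11   read 2 → write 1, move left, go to E
E | 1_1_2[1]1_11   read 1 → write 2, move right, go to A
A | 1_1_22[1]_11   read 1 → write 2, move right, go to A
A | 1_1_222[_]11   read _ → write _, move left, go to D
D | 1_1_22[2]_11
The non-blank tape span at halt is 1_1_222_11.

1_1_222_11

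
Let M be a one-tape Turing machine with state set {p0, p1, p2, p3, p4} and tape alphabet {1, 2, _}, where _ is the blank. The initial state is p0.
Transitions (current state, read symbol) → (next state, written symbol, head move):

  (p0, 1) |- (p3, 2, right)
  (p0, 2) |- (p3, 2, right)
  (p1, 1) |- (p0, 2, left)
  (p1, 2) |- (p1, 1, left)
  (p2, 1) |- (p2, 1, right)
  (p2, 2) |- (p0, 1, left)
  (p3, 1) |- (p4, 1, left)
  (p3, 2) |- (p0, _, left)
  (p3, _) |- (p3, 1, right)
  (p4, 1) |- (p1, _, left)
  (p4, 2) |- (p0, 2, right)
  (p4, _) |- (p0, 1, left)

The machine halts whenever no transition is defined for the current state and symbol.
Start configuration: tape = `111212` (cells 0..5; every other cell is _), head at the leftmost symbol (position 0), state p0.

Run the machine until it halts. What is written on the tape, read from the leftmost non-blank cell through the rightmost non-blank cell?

p0 | _[1]11212   read 1 → write 2, move right, go to p3
p3 | _2[1]1212   read 1 → write 1, move left, go to p4
p4 | _[2]11212   read 2 → write 2, move right, go to p0
p0 | _2[1]1212   read 1 → write 2, move right, go to p3
p3 | _22[1]212   read 1 → write 1, move left, go to p4
p4 | _2[2]1212   read 2 → write 2, move right, go to p0
p0 | _22[1]212   read 1 → write 2, move right, go to p3
p3 | _222[2]12   read 2 → write _, move left, go to p0
p0 | _22[2]_12   read 2 → write 2, move right, go to p3
p3 | _222[_]12   read _ → write 1, move right, go to p3
p3 | _2221[1]2   read 1 → write 1, move left, go to p4
p4 | _222[1]12   read 1 → write _, move left, go to p1
p1 | _22[2]_12   read 2 → write 1, move left, go to p1
p1 | _2[2]1_12   read 2 → write 1, move left, go to p1
p1 | _[2]11_12   read 2 → write 1, move left, go to p1
p1 | [_]111_12
The non-blank tape span at halt is 111_12.

111_12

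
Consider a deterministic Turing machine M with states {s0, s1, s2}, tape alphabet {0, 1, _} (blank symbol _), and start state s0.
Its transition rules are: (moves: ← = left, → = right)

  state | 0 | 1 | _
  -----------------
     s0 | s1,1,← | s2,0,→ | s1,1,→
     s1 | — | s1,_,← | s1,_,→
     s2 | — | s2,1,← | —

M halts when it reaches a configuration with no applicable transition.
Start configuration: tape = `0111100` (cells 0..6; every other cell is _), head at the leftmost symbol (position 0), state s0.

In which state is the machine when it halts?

s1

s0 | _[0]111100   read 0 → write 1, move ←, go to s1
s1 | [_]1111100   read _ → write _, move →, go to s1
s1 | _[1]111100   read 1 → write _, move ←, go to s1
s1 | [_]_111100   read _ → write _, move →, go to s1
s1 | _[_]111100   read _ → write _, move →, go to s1
s1 | __[1]11100   read 1 → write _, move ←, go to s1
s1 | _[_]_11100   read _ → write _, move →, go to s1
s1 | __[_]11100   read _ → write _, move →, go to s1
s1 | ___[1]1100   read 1 → write _, move ←, go to s1
s1 | __[_]_1100   read _ → write _, move →, go to s1
s1 | ___[_]1100   read _ → write _, move →, go to s1
s1 | ____[1]100   read 1 → write _, move ←, go to s1
s1 | ___[_]_100   read _ → write _, move →, go to s1
s1 | ____[_]100   read _ → write _, move →, go to s1
s1 | _____[1]00   read 1 → write _, move ←, go to s1
s1 | ____[_]_00   read _ → write _, move →, go to s1
s1 | _____[_]00   read _ → write _, move →, go to s1
s1 | ______[0]0
No transition is defined for (s1, 0); M halts in state s1.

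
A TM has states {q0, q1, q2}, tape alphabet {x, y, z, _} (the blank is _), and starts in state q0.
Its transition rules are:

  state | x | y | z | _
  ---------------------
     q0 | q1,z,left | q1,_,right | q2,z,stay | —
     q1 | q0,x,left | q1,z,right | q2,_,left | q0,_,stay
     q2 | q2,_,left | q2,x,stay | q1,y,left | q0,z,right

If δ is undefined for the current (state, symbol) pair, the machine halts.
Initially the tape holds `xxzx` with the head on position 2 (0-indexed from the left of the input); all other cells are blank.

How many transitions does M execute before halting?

q0 | _xx[z]x   read z → write z, move stay, go to q2
q2 | _xx[z]x   read z → write y, move left, go to q1
q1 | _x[x]yx   read x → write x, move left, go to q0
q0 | _[x]xyx   read x → write z, move left, go to q1
q1 | [_]zxyx   read _ → write _, move stay, go to q0
q0 | [_]zxyx
M halts after 5 transitions.

5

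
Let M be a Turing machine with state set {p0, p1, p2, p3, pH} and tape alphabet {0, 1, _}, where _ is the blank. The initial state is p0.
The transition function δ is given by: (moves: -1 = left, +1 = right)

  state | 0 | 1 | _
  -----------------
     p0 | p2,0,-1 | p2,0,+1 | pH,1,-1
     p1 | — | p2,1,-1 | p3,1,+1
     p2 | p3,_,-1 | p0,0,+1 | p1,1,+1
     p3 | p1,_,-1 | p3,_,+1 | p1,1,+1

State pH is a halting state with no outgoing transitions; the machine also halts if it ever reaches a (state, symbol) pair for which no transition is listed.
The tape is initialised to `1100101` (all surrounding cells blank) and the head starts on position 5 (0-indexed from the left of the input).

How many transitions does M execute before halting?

state=p0 head=5 tape=11001[0]1   (p0,0)→(p2,0,-1)
state=p2 head=4 tape=1100[1]01   (p2,1)→(p0,0,+1)
state=p0 head=5 tape=11000[0]1   (p0,0)→(p2,0,-1)
state=p2 head=4 tape=1100[0]01   (p2,0)→(p3,_,-1)
state=p3 head=3 tape=110[0]_01   (p3,0)→(p1,_,-1)
state=p1 head=2 tape=11[0]__01
M halts after 5 transitions.

5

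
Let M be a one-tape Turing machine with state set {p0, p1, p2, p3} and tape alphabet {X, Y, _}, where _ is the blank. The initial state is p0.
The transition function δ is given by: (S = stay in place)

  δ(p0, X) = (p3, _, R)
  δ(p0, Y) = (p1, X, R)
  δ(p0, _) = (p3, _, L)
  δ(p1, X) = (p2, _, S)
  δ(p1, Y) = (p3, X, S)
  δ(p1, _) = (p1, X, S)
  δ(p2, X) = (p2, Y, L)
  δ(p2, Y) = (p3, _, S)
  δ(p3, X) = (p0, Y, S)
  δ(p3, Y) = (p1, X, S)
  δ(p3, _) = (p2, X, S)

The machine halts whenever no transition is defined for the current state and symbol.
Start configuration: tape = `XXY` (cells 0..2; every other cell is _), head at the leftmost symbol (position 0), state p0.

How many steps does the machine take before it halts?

p0 | [X]XY_   read X → write _, move R, go to p3
p3 | _[X]Y_   read X → write Y, move S, go to p0
p0 | _[Y]Y_   read Y → write X, move R, go to p1
p1 | _X[Y]_   read Y → write X, move S, go to p3
p3 | _X[X]_   read X → write Y, move S, go to p0
p0 | _X[Y]_   read Y → write X, move R, go to p1
p1 | _XX[_]   read _ → write X, move S, go to p1
p1 | _XX[X]   read X → write _, move S, go to p2
p2 | _XX[_]
M halts after 8 transitions.

8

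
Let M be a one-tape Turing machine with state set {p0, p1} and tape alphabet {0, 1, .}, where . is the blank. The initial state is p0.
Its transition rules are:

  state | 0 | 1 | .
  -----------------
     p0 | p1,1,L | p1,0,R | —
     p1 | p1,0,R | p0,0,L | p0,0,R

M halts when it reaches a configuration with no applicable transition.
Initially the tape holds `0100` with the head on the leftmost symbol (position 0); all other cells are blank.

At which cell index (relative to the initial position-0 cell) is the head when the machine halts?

5

p0 | ..[0]100..   read 0 → write 1, move L, go to p1
p1 | .[.]1100..   read . → write 0, move R, go to p0
p0 | .0[1]100..   read 1 → write 0, move R, go to p1
p1 | .00[1]00..   read 1 → write 0, move L, go to p0
p0 | .0[0]000..   read 0 → write 1, move L, go to p1
p1 | .[0]1000..   read 0 → write 0, move R, go to p1
p1 | .0[1]000..   read 1 → write 0, move L, go to p0
p0 | .[0]0000..   read 0 → write 1, move L, go to p1
p1 | [.]10000..   read . → write 0, move R, go to p0
p0 | 0[1]0000..   read 1 → write 0, move R, go to p1
p1 | 00[0]000..   read 0 → write 0, move R, go to p1
p1 | 000[0]00..   read 0 → write 0, move R, go to p1
p1 | 0000[0]0..   read 0 → write 0, move R, go to p1
p1 | 00000[0]..   read 0 → write 0, move R, go to p1
p1 | 000000[.].   read . → write 0, move R, go to p0
p0 | 0000000[.]
At halt the head is at cell 5.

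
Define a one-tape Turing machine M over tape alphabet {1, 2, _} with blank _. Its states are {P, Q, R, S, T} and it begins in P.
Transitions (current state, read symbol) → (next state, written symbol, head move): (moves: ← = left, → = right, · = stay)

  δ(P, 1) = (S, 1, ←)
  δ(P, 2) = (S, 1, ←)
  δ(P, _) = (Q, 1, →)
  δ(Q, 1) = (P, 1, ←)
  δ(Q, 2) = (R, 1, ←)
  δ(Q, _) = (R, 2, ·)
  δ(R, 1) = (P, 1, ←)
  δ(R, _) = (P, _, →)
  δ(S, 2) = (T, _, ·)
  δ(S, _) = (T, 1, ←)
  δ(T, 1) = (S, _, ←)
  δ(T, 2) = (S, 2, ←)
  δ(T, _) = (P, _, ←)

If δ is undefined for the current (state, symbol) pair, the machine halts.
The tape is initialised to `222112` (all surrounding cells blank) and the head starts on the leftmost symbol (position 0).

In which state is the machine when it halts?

state=P head=0 tape=___[2]22112   (P,2)→(S,1,←)
state=S head=-1 tape=__[_]122112   (S,_)→(T,1,←)
state=T head=-2 tape=_[_]1122112   (T,_)→(P,_,←)
state=P head=-3 tape=[_]_1122112   (P,_)→(Q,1,→)
state=Q head=-2 tape=1[_]1122112   (Q,_)→(R,2,·)
state=R head=-2 tape=1[2]1122112
No transition is defined for (R, 2); M halts in state R.

R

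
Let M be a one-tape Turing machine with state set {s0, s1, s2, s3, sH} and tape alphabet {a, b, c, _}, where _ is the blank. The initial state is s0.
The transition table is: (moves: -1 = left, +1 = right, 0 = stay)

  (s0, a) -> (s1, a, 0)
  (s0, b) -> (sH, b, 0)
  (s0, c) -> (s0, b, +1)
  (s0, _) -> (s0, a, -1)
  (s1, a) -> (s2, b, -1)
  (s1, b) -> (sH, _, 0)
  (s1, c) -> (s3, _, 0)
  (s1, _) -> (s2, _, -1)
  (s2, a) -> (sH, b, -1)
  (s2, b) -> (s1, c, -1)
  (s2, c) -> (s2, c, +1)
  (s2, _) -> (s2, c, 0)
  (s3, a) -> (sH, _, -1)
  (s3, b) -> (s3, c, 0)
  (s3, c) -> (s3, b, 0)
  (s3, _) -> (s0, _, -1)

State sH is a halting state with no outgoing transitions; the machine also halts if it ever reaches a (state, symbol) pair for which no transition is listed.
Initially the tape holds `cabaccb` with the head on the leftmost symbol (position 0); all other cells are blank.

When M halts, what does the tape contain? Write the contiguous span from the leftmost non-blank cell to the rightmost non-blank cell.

state=s0 head=0 tape=__[c]abaccb   (s0,c)→(s0,b,+1)
state=s0 head=1 tape=__b[a]baccb   (s0,a)→(s1,a,0)
state=s1 head=1 tape=__b[a]baccb   (s1,a)→(s2,b,-1)
state=s2 head=0 tape=__[b]bbaccb   (s2,b)→(s1,c,-1)
state=s1 head=-1 tape=_[_]cbbaccb   (s1,_)→(s2,_,-1)
state=s2 head=-2 tape=[_]_cbbaccb   (s2,_)→(s2,c,0)
state=s2 head=-2 tape=[c]_cbbaccb   (s2,c)→(s2,c,+1)
state=s2 head=-1 tape=c[_]cbbaccb   (s2,_)→(s2,c,0)
state=s2 head=-1 tape=c[c]cbbaccb   (s2,c)→(s2,c,+1)
state=s2 head=0 tape=cc[c]bbaccb   (s2,c)→(s2,c,+1)
state=s2 head=1 tape=ccc[b]baccb   (s2,b)→(s1,c,-1)
state=s1 head=0 tape=cc[c]cbaccb   (s1,c)→(s3,_,0)
state=s3 head=0 tape=cc[_]cbaccb   (s3,_)→(s0,_,-1)
state=s0 head=-1 tape=c[c]_cbaccb   (s0,c)→(s0,b,+1)
state=s0 head=0 tape=cb[_]cbaccb   (s0,_)→(s0,a,-1)
state=s0 head=-1 tape=c[b]acbaccb   (s0,b)→(sH,b,0)
state=sH head=-1 tape=c[b]acbaccb
The non-blank tape span at halt is cbacbaccb.

cbacbaccb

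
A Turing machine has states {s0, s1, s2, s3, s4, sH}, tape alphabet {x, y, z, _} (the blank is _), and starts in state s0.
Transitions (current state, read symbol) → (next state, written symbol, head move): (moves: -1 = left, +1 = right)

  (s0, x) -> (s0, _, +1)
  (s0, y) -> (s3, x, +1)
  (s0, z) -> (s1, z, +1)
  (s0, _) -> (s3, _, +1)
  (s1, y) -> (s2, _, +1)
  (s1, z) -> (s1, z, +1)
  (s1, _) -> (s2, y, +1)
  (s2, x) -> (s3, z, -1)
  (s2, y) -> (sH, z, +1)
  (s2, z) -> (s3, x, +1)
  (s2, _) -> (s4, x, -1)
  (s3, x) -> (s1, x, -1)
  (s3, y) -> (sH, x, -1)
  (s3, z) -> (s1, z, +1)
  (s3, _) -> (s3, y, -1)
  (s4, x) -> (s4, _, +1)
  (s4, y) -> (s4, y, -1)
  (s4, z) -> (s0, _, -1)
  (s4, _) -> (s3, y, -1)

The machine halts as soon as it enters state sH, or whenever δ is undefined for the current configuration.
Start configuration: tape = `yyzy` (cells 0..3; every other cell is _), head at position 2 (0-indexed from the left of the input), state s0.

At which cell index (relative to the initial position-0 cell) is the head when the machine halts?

2

s0 | yy[z]y__   read z → write z, move +1, go to s1
s1 | yyz[y]__   read y → write _, move +1, go to s2
s2 | yyz_[_]_   read _ → write x, move -1, go to s4
s4 | yyz[_]x_   read _ → write y, move -1, go to s3
s3 | yy[z]yx_   read z → write z, move +1, go to s1
s1 | yyz[y]x_   read y → write _, move +1, go to s2
s2 | yyz_[x]_   read x → write z, move -1, go to s3
s3 | yyz[_]z_   read _ → write y, move -1, go to s3
s3 | yy[z]yz_   read z → write z, move +1, go to s1
s1 | yyz[y]z_   read y → write _, move +1, go to s2
s2 | yyz_[z]_   read z → write x, move +1, go to s3
s3 | yyz_x[_]   read _ → write y, move -1, go to s3
s3 | yyz_[x]y   read x → write x, move -1, go to s1
s1 | yyz[_]xy   read _ → write y, move +1, go to s2
s2 | yyzy[x]y   read x → write z, move -1, go to s3
s3 | yyz[y]zy   read y → write x, move -1, go to sH
sH | yy[z]xzy
At halt the head is at cell 2.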